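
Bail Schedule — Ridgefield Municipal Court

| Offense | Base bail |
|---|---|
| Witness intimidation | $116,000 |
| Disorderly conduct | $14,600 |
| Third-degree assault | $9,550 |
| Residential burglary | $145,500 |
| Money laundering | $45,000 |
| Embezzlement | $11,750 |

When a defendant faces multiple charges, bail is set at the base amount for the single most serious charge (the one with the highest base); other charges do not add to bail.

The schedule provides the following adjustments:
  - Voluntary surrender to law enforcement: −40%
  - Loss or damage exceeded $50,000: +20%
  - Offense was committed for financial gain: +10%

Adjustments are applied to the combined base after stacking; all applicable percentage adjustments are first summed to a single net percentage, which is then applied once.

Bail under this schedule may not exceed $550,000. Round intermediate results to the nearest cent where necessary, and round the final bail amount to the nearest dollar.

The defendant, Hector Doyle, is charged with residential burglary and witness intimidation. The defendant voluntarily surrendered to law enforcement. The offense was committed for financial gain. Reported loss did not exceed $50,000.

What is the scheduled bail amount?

$101,850

Base amounts from the schedule: residential burglary $145,500; witness intimidation $116,000.
Stacking rule: use the highest base only. Highest is residential burglary at $145,500. Combined base = $145,500.
Net percentage adjustment: −40% +10% = −30%. $145,500 × 0.7 = $101,850.
$101,850 is within the $550,000 maximum.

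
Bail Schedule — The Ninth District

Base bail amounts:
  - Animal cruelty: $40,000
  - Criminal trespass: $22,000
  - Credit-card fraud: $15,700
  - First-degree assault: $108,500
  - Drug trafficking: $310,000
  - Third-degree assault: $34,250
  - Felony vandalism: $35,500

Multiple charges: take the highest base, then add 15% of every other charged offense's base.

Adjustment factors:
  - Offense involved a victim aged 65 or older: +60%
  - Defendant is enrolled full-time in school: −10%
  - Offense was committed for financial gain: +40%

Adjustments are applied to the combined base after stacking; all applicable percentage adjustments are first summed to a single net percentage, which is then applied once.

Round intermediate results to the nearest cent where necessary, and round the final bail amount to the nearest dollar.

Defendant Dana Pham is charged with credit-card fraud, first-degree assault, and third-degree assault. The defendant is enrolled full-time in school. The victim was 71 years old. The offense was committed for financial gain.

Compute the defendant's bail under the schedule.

$220,386

Base amounts from the schedule: credit-card fraud $15,700; first-degree assault $108,500; third-degree assault $34,250.
Stacking rule: highest base plus 15% of each additional charge. Highest is first-degree assault at $108,500. Additional: $15,700 × 15% = $2,355; $34,250 × 15% = $5,137.50. Combined base = $108,500 + $7,492.50 = $115,992.50.
Net percentage adjustment: +60% −10% +40% = +90%. $115,992.50 × 1.9 = $220,385.75.
Rounded to the nearest dollar: $220,386.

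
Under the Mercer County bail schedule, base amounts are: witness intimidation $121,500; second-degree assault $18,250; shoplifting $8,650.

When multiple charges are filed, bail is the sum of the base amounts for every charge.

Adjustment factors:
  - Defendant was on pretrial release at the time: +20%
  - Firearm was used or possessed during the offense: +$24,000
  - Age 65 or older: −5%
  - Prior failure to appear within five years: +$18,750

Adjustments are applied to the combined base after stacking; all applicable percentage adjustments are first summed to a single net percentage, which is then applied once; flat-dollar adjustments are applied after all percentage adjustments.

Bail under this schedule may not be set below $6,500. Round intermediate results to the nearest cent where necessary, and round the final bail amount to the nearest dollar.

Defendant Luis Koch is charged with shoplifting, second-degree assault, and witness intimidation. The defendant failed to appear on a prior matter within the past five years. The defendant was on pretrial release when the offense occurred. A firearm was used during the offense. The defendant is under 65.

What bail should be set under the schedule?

$220,830

Base amounts from the schedule: shoplifting $8,650; second-degree assault $18,250; witness intimidation $121,500.
Stacking rule: sum of all bases. $8,650 + $18,250 + $121,500 = $148,400.
Defendant was on pretrial release at the time (+20%): $148,400 × 1.2 = $178,080.
Firearm was used or possessed during the offense (+$24,000 flat): $178,080 + $24,000 = $202,080.
Prior failure to appear within five years (+$18,750 flat): $202,080 + $18,750 = $220,830.
$220,830 is at or above the $6,500 minimum.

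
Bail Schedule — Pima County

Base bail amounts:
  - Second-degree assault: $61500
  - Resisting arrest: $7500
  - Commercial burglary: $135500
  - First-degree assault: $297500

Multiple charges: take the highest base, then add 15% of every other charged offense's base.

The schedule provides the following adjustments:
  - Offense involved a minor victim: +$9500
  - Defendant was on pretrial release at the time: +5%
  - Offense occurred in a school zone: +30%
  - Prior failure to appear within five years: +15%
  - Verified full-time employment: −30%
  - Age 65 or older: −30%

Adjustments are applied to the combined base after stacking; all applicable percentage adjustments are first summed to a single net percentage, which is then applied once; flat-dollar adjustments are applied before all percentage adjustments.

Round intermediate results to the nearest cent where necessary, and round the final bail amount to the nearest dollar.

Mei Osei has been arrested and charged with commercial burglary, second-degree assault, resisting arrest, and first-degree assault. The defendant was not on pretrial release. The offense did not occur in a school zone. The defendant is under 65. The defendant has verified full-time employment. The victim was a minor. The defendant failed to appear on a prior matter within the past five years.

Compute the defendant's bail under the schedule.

Base amounts from the schedule: commercial burglary $135500; second-degree assault $61500; resisting arrest $7500; first-degree assault $297500.
Stacking rule: highest base plus 15% of each additional charge. Highest is first-degree assault at $297500. Additional: $135500 × 15% = $20325; $61500 × 15% = $9225; $7500 × 15% = $1125. Combined base = $297500 + $30675 = $328175.
Offense involved a minor victim (+$9500 flat): $328175 + $9500 = $337675.
Net percentage adjustment: +15% −30% = −15%. $337675 × 0.85 = $287023.75.
Rounded to the nearest dollar: $287024.

$287024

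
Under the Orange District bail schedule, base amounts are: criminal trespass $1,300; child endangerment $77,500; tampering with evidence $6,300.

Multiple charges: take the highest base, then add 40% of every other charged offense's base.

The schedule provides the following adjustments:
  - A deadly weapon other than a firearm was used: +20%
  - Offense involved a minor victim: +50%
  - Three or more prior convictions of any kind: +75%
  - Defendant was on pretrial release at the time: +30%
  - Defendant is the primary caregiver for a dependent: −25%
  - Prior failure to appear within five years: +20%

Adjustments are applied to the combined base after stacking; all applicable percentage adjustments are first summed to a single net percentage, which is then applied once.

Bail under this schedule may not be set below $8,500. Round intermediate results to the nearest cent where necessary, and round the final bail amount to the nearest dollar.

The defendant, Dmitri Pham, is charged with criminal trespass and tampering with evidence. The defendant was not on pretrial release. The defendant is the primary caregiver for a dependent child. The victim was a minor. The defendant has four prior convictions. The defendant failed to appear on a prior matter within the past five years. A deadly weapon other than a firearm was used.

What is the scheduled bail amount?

$16,368

Base amounts from the schedule: criminal trespass $1,300; tampering with evidence $6,300.
Stacking rule: highest base plus 40% of each additional charge. Highest is tampering with evidence at $6,300. Additional: $1,300 × 40% = $520. Combined base = $6,300 + $520 = $6,820.
Net percentage adjustment: +20% +50% +75% −25% +20% = +140%. $6,820 × 2.4 = $16,368.
$16,368 is at or above the $8,500 minimum.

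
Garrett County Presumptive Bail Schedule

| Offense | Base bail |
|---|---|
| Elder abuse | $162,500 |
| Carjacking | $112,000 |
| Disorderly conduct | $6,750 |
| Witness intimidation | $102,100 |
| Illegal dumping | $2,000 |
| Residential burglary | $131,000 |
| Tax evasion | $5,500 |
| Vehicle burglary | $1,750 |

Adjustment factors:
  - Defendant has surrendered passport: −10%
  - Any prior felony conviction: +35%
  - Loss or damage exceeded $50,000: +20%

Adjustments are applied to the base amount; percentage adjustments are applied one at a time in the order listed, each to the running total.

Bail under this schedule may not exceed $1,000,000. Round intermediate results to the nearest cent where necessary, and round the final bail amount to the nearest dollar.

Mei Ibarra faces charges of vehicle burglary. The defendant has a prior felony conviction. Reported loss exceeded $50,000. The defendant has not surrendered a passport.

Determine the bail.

$2,835

Base amounts from the schedule: vehicle burglary $1,750.
Single charge. Combined base = $1,750.
Any prior felony conviction (+35%): $1,750 × 1.35 = $2,362.50.
Loss or damage exceeded $50,000 (+20%): $2,362.50 × 1.2 = $2,835.
$2,835 is within the $1,000,000 maximum.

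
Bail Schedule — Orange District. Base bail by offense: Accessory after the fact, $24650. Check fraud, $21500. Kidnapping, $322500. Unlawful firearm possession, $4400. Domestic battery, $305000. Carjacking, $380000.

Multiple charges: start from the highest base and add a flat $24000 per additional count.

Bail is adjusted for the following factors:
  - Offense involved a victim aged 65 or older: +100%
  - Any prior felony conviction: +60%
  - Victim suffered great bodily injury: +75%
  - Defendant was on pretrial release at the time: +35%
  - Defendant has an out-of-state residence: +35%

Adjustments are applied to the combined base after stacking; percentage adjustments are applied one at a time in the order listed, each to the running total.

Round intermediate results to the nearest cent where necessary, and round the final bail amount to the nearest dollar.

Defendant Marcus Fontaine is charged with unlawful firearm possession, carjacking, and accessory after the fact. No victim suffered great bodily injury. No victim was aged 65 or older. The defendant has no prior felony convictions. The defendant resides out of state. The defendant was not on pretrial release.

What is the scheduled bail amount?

$577800

Base amounts from the schedule: unlawful firearm possession $4400; carjacking $380000; accessory after the fact $24650.
Stacking rule: highest base plus $24000 per additional charge. Highest is carjacking at $380000; 2 additional charges → +$48000. Combined base = $428000.
Defendant has an out-of-state residence (+35%): $428000 × 1.35 = $577800.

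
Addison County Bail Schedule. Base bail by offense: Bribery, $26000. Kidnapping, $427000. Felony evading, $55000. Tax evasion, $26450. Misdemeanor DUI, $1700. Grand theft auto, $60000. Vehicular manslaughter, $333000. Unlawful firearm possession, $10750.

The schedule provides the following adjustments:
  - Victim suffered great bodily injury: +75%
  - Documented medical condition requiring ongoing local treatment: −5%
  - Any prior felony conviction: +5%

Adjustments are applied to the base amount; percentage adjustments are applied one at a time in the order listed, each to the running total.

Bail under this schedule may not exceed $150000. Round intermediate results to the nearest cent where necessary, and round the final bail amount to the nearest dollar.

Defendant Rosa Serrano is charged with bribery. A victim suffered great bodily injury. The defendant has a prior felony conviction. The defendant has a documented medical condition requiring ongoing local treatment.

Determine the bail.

$45386

Base amounts from the schedule: bribery $26000.
Single charge. Combined base = $26000.
Victim suffered great bodily injury (+75%): $26000 × 1.75 = $45500.
Documented medical condition requiring ongoing local treatment (−5%): $45500 × 0.95 = $43225.
Any prior felony conviction (+5%): $43225 × 1.05 = $45386.25.
$45386.25 is within the $150000 maximum.
Rounded to the nearest dollar: $45386.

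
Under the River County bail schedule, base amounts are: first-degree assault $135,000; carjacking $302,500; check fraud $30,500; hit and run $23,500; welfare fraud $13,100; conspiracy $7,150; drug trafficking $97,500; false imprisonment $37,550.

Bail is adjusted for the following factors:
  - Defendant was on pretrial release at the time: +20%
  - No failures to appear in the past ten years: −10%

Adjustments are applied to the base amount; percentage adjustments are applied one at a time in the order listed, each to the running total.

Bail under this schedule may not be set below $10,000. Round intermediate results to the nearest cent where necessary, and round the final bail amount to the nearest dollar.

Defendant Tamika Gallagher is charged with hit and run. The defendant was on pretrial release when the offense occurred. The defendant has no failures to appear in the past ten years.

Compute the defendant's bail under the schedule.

Base amounts from the schedule: hit and run $23,500.
Single charge. Combined base = $23,500.
Defendant was on pretrial release at the time (+20%): $23,500 × 1.2 = $28,200.
No failures to appear in the past ten years (−10%): $28,200 × 0.9 = $25,380.
$25,380 is at or above the $10,000 minimum.

$25,380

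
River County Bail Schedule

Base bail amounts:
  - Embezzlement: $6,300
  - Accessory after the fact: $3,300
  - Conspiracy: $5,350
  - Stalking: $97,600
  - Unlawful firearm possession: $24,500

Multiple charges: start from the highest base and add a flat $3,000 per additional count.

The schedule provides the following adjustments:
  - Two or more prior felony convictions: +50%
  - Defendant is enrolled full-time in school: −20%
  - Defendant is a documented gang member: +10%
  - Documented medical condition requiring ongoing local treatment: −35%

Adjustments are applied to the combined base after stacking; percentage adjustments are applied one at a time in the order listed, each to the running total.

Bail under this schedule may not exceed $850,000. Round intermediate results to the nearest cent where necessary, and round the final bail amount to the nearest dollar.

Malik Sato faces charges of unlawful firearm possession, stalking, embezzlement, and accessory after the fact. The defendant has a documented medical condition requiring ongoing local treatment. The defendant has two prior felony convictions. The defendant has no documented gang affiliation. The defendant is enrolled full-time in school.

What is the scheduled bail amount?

$83,148

Base amounts from the schedule: unlawful firearm possession $24,500; stalking $97,600; embezzlement $6,300; accessory after the fact $3,300.
Stacking rule: highest base plus $3,000 per additional charge. Highest is stalking at $97,600; 3 additional charges → +$9,000. Combined base = $106,600.
Two or more prior felony convictions (+50%): $106,600 × 1.5 = $159,900.
Defendant is enrolled full-time in school (−20%): $159,900 × 0.8 = $127,920.
Documented medical condition requiring ongoing local treatment (−35%): $127,920 × 0.65 = $83,148.
$83,148 is within the $850,000 maximum.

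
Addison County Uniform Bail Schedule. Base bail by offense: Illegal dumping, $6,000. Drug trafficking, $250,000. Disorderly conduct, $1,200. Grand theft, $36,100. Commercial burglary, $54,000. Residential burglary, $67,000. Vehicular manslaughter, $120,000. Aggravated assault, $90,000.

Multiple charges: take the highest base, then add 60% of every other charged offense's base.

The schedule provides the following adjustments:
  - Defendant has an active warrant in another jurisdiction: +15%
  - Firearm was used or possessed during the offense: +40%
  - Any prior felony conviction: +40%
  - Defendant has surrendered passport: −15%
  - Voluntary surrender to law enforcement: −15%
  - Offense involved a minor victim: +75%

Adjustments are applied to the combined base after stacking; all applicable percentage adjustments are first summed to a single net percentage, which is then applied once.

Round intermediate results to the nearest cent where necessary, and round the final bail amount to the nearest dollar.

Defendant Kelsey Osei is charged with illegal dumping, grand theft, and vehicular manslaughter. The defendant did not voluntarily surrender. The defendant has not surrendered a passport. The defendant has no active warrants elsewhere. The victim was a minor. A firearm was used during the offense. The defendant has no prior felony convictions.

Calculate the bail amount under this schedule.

Base amounts from the schedule: illegal dumping $6,000; grand theft $36,100; vehicular manslaughter $120,000.
Stacking rule: highest base plus 60% of each additional charge. Highest is vehicular manslaughter at $120,000. Additional: $6,000 × 60% = $3,600; $36,100 × 60% = $21,660. Combined base = $120,000 + $25,260 = $145,260.
Net percentage adjustment: +40% +75% = +115%. $145,260 × 2.15 = $312,309.

$312,309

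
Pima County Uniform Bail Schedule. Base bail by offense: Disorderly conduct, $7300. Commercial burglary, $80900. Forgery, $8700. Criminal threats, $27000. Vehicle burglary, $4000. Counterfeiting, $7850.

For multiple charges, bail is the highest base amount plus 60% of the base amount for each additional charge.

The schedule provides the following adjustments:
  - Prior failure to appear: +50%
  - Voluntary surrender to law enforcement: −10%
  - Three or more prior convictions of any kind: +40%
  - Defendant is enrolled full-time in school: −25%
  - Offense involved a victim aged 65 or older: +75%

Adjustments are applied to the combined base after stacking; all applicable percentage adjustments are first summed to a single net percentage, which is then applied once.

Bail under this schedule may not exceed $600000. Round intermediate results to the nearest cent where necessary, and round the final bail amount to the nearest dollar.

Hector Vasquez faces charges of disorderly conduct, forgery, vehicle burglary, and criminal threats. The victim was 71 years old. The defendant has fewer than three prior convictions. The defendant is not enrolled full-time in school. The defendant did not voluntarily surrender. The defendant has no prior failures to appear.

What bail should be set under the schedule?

Base amounts from the schedule: disorderly conduct $7300; forgery $8700; vehicle burglary $4000; criminal threats $27000.
Stacking rule: highest base plus 60% of each additional charge. Highest is criminal threats at $27000. Additional: $7300 × 60% = $4380; $8700 × 60% = $5220; $4000 × 60% = $2400. Combined base = $27000 + $12000 = $39000.
Offense involved a victim aged 65 or older (+75%): $39000 × 1.75 = $68250.
$68250 is within the $600000 maximum.

$68250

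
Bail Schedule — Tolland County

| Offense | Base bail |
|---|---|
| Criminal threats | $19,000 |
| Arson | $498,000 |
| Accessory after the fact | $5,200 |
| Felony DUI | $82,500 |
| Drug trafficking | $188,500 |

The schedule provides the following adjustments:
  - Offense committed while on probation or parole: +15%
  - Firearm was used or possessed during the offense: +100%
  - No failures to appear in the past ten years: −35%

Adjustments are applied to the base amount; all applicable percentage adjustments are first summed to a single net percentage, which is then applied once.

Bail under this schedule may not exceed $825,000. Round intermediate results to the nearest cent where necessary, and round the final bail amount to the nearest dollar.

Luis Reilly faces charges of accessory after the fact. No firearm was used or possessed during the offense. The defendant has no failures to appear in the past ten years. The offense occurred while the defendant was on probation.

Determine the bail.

Base amounts from the schedule: accessory after the fact $5,200.
Single charge. Combined base = $5,200.
Net percentage adjustment: +15% −35% = −20%. $5,200 × 0.8 = $4,160.
$4,160 is within the $825,000 maximum.

$4,160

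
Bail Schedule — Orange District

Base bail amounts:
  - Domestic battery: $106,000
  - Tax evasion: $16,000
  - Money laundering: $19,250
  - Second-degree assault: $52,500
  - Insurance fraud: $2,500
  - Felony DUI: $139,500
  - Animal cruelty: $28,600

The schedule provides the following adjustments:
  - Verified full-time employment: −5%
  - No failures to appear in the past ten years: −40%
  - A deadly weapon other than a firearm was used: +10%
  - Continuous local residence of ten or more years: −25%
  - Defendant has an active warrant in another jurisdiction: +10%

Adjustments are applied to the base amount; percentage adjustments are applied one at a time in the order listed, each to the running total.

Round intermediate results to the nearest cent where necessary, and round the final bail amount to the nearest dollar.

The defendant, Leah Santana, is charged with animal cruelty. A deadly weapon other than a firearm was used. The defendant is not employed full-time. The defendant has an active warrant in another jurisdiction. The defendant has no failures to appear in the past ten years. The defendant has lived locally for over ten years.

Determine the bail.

$15,573

Base amounts from the schedule: animal cruelty $28,600.
Single charge. Combined base = $28,600.
No failures to appear in the past ten years (−40%): $28,600 × 0.6 = $17,160.
A deadly weapon other than a firearm was used (+10%): $17,160 × 1.1 = $18,876.
Continuous local residence of ten or more years (−25%): $18,876 × 0.75 = $14,157.
Defendant has an active warrant in another jurisdiction (+10%): $14,157 × 1.1 = $15,572.70.
Rounded to the nearest dollar: $15,573.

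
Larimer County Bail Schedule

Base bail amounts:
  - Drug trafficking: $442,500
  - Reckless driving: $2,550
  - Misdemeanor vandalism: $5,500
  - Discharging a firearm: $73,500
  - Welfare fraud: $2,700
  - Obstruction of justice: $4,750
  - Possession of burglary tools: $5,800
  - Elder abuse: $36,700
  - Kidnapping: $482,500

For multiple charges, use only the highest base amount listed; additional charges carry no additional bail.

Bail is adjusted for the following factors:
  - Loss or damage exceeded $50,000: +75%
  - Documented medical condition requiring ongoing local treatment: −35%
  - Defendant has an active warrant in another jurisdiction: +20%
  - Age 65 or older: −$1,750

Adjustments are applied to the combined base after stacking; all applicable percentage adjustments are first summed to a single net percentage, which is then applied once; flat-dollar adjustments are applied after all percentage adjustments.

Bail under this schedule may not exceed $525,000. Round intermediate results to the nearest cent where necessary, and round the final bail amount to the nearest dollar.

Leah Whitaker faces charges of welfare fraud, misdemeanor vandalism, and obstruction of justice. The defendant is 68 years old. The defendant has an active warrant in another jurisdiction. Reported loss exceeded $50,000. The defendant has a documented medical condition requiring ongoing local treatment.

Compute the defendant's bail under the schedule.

$7,050

Base amounts from the schedule: welfare fraud $2,700; misdemeanor vandalism $5,500; obstruction of justice $4,750.
Stacking rule: use the highest base only. Highest is misdemeanor vandalism at $5,500. Combined base = $5,500.
Net percentage adjustment: +75% −35% +20% = +60%. $5,500 × 1.6 = $8,800.
Age 65 or older (−$1,750 flat): $8,800 − $1,750 = $7,050.
$7,050 is within the $525,000 maximum.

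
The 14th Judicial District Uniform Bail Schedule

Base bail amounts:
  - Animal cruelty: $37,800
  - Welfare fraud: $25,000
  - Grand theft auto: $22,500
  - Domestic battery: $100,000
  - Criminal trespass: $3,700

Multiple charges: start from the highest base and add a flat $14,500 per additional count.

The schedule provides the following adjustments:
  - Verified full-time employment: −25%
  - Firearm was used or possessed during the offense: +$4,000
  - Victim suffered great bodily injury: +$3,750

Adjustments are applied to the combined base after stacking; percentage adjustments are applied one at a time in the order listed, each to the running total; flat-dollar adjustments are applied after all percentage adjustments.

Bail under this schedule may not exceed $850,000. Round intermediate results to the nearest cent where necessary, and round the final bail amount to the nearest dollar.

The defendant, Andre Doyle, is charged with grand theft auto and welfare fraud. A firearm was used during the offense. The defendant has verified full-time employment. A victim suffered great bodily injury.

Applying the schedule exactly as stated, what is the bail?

$37,375

Base amounts from the schedule: grand theft auto $22,500; welfare fraud $25,000.
Stacking rule: highest base plus $14,500 per additional charge. Highest is welfare fraud at $25,000; 1 additional charge → +$14,500. Combined base = $39,500.
Verified full-time employment (−25%): $39,500 × 0.75 = $29,625.
Firearm was used or possessed during the offense (+$4,000 flat): $29,625 + $4,000 = $33,625.
Victim suffered great bodily injury (+$3,750 flat): $33,625 + $3,750 = $37,375.
$37,375 is within the $850,000 maximum.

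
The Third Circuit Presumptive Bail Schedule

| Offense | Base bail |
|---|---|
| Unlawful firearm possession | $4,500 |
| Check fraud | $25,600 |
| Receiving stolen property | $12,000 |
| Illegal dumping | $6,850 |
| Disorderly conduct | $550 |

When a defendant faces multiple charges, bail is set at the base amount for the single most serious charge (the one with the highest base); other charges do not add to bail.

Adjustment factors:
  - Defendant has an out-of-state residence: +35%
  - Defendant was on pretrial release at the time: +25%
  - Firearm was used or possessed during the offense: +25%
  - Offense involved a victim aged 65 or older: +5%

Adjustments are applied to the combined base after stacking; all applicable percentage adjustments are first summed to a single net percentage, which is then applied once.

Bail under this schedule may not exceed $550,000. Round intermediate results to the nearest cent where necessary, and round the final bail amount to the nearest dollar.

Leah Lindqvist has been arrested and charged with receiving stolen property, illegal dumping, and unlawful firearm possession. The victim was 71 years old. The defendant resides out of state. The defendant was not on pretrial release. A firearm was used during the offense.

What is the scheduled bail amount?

$19,800

Base amounts from the schedule: receiving stolen property $12,000; illegal dumping $6,850; unlawful firearm possession $4,500.
Stacking rule: use the highest base only. Highest is receiving stolen property at $12,000. Combined base = $12,000.
Net percentage adjustment: +35% +25% +5% = +65%. $12,000 × 1.65 = $19,800.
$19,800 is within the $550,000 maximum.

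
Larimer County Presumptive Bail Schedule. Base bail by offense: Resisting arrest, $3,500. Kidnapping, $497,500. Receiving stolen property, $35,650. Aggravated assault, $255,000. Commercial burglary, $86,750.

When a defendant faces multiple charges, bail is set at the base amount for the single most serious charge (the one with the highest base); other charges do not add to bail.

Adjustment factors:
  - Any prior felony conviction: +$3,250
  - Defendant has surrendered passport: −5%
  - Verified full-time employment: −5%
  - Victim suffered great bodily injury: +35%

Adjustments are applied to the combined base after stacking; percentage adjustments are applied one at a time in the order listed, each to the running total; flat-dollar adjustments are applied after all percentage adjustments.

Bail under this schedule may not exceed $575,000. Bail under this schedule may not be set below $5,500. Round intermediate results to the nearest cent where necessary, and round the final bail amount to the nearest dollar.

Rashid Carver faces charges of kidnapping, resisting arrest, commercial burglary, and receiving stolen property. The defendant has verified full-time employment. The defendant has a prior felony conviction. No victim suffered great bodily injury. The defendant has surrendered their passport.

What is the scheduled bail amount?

$452,244

Base amounts from the schedule: kidnapping $497,500; resisting arrest $3,500; commercial burglary $86,750; receiving stolen property $35,650.
Stacking rule: use the highest base only. Highest is kidnapping at $497,500. Combined base = $497,500.
Defendant has surrendered passport (−5%): $497,500 × 0.95 = $472,625.
Verified full-time employment (−5%): $472,625 × 0.95 = $448,993.75.
Any prior felony conviction (+$3,250 flat): $448,993.75 + $3,250 = $452,243.75.
$452,243.75 is within the $575,000 maximum.
$452,243.75 is at or above the $5,500 minimum.
Rounded to the nearest dollar: $452,244.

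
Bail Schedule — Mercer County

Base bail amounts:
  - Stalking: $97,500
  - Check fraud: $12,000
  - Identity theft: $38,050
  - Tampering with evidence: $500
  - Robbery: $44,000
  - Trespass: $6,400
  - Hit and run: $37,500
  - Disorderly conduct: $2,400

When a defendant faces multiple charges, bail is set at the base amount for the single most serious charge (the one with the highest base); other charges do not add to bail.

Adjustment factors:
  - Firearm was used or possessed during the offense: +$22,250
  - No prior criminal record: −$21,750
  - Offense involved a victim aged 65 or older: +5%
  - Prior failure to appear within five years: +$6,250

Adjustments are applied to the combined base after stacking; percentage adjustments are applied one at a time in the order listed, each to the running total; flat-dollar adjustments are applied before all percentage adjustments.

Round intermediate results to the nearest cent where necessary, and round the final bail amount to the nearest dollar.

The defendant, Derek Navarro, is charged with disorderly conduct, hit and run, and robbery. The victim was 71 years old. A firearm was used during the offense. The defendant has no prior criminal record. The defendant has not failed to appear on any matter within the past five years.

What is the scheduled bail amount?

$46,725

Base amounts from the schedule: disorderly conduct $2,400; hit and run $37,500; robbery $44,000.
Stacking rule: use the highest base only. Highest is robbery at $44,000. Combined base = $44,000.
Firearm was used or possessed during the offense (+$22,250 flat): $44,000 + $22,250 = $66,250.
No prior criminal record (−$21,750 flat): $66,250 − $21,750 = $44,500.
Offense involved a victim aged 65 or older (+5%): $44,500 × 1.05 = $46,725.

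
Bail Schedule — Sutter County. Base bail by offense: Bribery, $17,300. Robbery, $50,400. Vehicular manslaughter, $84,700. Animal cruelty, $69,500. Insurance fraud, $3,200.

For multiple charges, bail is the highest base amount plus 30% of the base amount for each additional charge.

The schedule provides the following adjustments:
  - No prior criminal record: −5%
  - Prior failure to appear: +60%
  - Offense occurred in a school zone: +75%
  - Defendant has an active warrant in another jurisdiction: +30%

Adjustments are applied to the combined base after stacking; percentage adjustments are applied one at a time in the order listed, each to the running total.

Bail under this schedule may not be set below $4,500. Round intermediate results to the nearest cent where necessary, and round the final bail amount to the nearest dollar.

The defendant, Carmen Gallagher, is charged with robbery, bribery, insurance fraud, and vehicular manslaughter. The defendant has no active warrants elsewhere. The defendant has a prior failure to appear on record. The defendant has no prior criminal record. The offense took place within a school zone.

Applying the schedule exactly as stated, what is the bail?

Base amounts from the schedule: robbery $50,400; bribery $17,300; insurance fraud $3,200; vehicular manslaughter $84,700.
Stacking rule: highest base plus 30% of each additional charge. Highest is vehicular manslaughter at $84,700. Additional: $50,400 × 30% = $15,120; $17,300 × 30% = $5,190; $3,200 × 30% = $960. Combined base = $84,700 + $21,270 = $105,970.
No prior criminal record (−5%): $105,970 × 0.95 = $100,671.50.
Prior failure to appear (+60%): $100,671.50 × 1.6 = $161,074.40.
Offense occurred in a school zone (+75%): $161,074.40 × 1.75 = $281,880.20.
$281,880.20 is at or above the $4,500 minimum.
Rounded to the nearest dollar: $281,880.

$281,880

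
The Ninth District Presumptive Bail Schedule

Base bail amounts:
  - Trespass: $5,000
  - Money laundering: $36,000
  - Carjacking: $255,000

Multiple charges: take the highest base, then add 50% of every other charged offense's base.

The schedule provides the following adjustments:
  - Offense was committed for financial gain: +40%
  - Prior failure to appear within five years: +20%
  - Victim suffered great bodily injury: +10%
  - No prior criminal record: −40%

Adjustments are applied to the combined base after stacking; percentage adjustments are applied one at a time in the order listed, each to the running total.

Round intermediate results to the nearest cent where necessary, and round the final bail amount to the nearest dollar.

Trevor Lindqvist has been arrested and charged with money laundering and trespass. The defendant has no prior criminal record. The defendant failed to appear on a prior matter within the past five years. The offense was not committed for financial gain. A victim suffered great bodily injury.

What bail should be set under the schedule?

Base amounts from the schedule: money laundering $36,000; trespass $5,000.
Stacking rule: highest base plus 50% of each additional charge. Highest is money laundering at $36,000. Additional: $5,000 × 50% = $2,500. Combined base = $36,000 + $2,500 = $38,500.
Prior failure to appear within five years (+20%): $38,500 × 1.2 = $46,200.
Victim suffered great bodily injury (+10%): $46,200 × 1.1 = $50,820.
No prior criminal record (−40%): $50,820 × 0.6 = $30,492.

$30,492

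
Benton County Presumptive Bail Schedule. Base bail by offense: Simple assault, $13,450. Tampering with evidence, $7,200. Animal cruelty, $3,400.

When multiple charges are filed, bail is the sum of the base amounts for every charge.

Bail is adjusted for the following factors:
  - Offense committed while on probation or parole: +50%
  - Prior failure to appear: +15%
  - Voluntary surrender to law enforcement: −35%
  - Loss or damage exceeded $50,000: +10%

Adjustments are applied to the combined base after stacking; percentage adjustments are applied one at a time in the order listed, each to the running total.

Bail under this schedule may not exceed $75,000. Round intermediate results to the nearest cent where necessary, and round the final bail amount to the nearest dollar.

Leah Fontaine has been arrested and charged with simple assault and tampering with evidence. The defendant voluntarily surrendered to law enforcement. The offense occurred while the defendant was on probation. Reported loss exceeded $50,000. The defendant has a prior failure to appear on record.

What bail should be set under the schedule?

$25,469

Base amounts from the schedule: simple assault $13,450; tampering with evidence $7,200.
Stacking rule: sum of all bases. $13,450 + $7,200 = $20,650.
Offense committed while on probation or parole (+50%): $20,650 × 1.5 = $30,975.
Prior failure to appear (+15%): $30,975 × 1.15 = $35,621.25.
Voluntary surrender to law enforcement (−35%): $35,621.25 × 0.65 = $23,153.81.
Loss or damage exceeded $50,000 (+10%): $23,153.81 × 1.1 = $25,469.19.
$25,469.19 is within the $75,000 maximum.
Rounded to the nearest dollar: $25,469.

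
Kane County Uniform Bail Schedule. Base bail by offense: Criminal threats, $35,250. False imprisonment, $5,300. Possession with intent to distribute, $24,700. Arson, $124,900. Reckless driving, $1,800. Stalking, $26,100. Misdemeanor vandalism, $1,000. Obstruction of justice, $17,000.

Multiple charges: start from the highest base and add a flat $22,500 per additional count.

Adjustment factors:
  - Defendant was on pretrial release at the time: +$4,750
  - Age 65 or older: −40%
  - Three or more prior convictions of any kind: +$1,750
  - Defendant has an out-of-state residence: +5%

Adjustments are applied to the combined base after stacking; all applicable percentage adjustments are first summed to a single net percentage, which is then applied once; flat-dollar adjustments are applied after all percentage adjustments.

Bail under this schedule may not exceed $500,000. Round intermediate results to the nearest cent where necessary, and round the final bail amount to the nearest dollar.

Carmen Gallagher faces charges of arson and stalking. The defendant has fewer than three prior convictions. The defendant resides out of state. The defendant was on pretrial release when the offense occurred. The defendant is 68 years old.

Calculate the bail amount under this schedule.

Base amounts from the schedule: arson $124,900; stalking $26,100.
Stacking rule: highest base plus $22,500 per additional charge. Highest is arson at $124,900; 1 additional charge → +$22,500. Combined base = $147,400.
Net percentage adjustment: −40% +5% = −35%. $147,400 × 0.65 = $95,810.
Defendant was on pretrial release at the time (+$4,750 flat): $95,810 + $4,750 = $100,560.
$100,560 is within the $500,000 maximum.

$100,560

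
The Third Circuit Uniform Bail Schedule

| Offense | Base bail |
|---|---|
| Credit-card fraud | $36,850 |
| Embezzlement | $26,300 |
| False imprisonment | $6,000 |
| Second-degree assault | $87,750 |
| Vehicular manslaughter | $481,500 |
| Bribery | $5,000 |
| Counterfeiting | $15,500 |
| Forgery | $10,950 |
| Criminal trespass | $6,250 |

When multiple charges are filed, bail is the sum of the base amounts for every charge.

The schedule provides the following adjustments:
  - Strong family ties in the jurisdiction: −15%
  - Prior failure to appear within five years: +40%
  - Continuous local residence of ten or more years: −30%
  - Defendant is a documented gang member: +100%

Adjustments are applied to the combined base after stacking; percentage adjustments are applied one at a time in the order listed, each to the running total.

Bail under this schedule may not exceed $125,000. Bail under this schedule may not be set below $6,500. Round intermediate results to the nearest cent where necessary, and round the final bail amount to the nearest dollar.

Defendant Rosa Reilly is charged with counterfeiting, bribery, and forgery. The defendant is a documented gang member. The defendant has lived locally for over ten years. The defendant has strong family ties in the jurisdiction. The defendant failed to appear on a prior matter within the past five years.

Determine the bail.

$52,396

Base amounts from the schedule: counterfeiting $15,500; bribery $5,000; forgery $10,950.
Stacking rule: sum of all bases. $15,500 + $5,000 + $10,950 = $31,450.
Strong family ties in the jurisdiction (−15%): $31,450 × 0.85 = $26,732.50.
Prior failure to appear within five years (+40%): $26,732.50 × 1.4 = $37,425.50.
Continuous local residence of ten or more years (−30%): $37,425.50 × 0.7 = $26,197.85.
Defendant is a documented gang member (+100%): $26,197.85 × 2 = $52,395.70.
$52,395.70 is within the $125,000 maximum.
$52,395.70 is at or above the $6,500 minimum.
Rounded to the nearest dollar: $52,396.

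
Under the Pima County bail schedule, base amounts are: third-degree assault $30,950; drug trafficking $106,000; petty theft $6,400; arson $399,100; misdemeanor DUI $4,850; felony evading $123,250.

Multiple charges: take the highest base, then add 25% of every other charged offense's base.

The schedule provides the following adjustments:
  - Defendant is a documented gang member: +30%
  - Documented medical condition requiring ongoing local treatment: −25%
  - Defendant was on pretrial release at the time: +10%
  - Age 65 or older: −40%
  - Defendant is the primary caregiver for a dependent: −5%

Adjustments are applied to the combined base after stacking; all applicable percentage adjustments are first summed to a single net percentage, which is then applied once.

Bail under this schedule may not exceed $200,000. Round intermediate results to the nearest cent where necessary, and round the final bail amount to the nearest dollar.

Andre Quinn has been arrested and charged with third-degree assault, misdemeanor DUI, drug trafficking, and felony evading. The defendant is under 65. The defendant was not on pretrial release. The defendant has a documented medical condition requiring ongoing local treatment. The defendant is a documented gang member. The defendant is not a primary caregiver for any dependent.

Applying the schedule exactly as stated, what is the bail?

$166,635

Base amounts from the schedule: third-degree assault $30,950; misdemeanor DUI $4,850; drug trafficking $106,000; felony evading $123,250.
Stacking rule: highest base plus 25% of each additional charge. Highest is felony evading at $123,250. Additional: $30,950 × 25% = $7,737.50; $4,850 × 25% = $1,212.50; $106,000 × 25% = $26,500. Combined base = $123,250 + $35,450 = $158,700.
Net percentage adjustment: +30% −25% = +5%. $158,700 × 1.05 = $166,635.
$166,635 is within the $200,000 maximum.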